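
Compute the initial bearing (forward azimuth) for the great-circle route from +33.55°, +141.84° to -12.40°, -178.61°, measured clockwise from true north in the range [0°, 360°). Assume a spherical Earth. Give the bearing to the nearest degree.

134°

Δλ = -178.61 − 141.84 = -320.45°; wrapped into (−180°, 180°]: 39.55°.
θ = atan2( sin Δλ · cos φ₂ , cos φ₁ · sin φ₂ − sin φ₁ · cos φ₂ · cos Δλ )
  = atan2(0.62190, -0.59516) = 133.742° → normalised to [0°, 360°): 133.742°.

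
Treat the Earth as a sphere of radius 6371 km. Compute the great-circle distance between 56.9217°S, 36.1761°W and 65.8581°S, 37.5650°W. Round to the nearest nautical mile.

Δλ = -37.5650 − -36.1761 = -1.3889°.
Δφ = -65.8581 − -56.9217 = -8.9364°.
a = sin²(Δφ/2) + cos φ₁ · cos φ₂ · sin²(Δλ/2) = 0.006102.
c = 2·atan2(√a, √(1−a)) = 0.15639 rad → d = 6371·c ≈ 996.37 km ≈ 538.00 nmi.

538 nmi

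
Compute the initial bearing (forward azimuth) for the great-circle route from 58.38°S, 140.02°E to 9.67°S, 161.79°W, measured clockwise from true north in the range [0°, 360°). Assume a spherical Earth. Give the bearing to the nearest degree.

67°

Δλ = -161.79 − 140.02 = -301.81°; wrapped into (−180°, 180°]: 58.19°.
θ = atan2( sin Δλ · cos φ₂ , cos φ₁ · sin φ₂ − sin φ₁ · cos φ₂ · cos Δλ )
  = atan2(0.83773, 0.35441) = 67.069° → normalised to [0°, 360°): 67.069°.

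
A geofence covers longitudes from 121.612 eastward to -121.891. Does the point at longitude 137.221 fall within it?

Band width going east from +121.612° to -121.891°: ((-121.891 − 121.612) mod 360) = 116.497°.
Offset of +137.221° east of the west edge: ((137.221 − 121.612) mod 360) = 15.609°.
15.609° ≤ 116.497° ⇒ inside.

Yes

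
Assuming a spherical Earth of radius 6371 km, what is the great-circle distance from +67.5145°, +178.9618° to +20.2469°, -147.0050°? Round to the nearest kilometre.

5770 km

Δλ = -147.0050 − 178.9618 = -325.9668°; wrapped into (−180°, 180°]: 34.0332°.
Δφ = 20.2469 − 67.5145 = -47.2676°.
a = sin²(Δφ/2) + cos φ₁ · cos φ₂ · sin²(Δλ/2) = 0.191443.
c = 2·atan2(√a, √(1−a)) = 0.90573 rad → d = 6371·c ≈ 5770.38 km.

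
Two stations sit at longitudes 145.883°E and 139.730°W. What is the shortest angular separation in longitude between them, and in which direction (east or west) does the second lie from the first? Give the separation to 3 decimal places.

Raw difference: -139.730 − 145.883 = -285.613°.
Normalise into (−180°, 180°]: -285.613° + 360° = 74.387°.
Positive ⇒ the second point lies to the east; separation 74.387°.

74.387° east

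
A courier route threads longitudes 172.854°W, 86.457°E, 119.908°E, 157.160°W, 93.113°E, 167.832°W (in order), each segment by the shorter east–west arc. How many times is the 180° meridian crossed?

4

Leg 1: -172.854° → +86.457°, shortest Δλ = -100.689° (west) — crosses 180°.
Leg 2: +86.457° → +119.908°, shortest Δλ = 33.451° (east) — does not cross 180°.
Leg 3: +119.908° → -157.160°, shortest Δλ = 82.932° (east) — crosses 180°.
Leg 4: -157.160° → +93.113°, shortest Δλ = -109.727° (west) — crosses 180°.
Leg 5: +93.113° → -167.832°, shortest Δλ = 99.055° (east) — crosses 180°.
Total crossings: 4.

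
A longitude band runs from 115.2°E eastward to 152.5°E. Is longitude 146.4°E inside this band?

Band width going east from +115.2° to +152.5°: ((152.5 − 115.2) mod 360) = 37.3°.
Offset of +146.4° east of the west edge: ((146.4 − 115.2) mod 360) = 31.2°.
31.2° ≤ 37.3° ⇒ inside.

Yes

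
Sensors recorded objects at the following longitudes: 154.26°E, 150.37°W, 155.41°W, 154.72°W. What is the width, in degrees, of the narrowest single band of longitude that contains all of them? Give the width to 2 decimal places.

55.37°

Sort the longitudes: -155.41°, -154.72°, -150.37°, +154.26°.
Eastward gaps between consecutive values (wrapping around): 0.69°, 4.35°, 304.63°, 50.33°.
Largest gap = 304.63° ⇒ minimal covering band is its complement: 360° − 304.63° = 55.37°.
Band runs from +154.26° eastward to -150.37°, crossing the antimeridian.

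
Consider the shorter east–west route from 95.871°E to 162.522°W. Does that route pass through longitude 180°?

Naïve |-162.522 − 95.871| = 258.393° > 180°, so the shorter arc goes the other way round — across 180°.
Signed shortest Δλ = ((-162.522 − 95.871 + 180) mod 360) − 180 = 101.607°.
Going east by 101.607° from +95.871° passes through 180° before reaching -162.522°.

Yes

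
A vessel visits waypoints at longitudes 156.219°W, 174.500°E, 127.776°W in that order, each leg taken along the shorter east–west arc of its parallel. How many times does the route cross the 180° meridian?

Leg 1: -156.219° → +174.500°, shortest Δλ = -29.281° (west) — crosses 180°.
Leg 2: +174.500° → -127.776°, shortest Δλ = 57.724° (east) — crosses 180°.
Total crossings: 2.

2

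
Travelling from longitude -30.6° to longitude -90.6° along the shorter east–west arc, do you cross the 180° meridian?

Signed shortest Δλ = ((-90.6 − -30.6 + 180) mod 360) − 180 = -60.0°.
Going west by 60.0° from -30.6° reaches -90.6° without touching 180°.

No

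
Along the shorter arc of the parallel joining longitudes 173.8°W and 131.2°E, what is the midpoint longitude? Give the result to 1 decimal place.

Signed shortest Δλ from -173.8° to +131.2° is -55.0°.
Midpoint longitude = -173.8° + (-55.0°)/2 = -173.8° − 27.5° = -201.3°.
Normalise into (−180°, 180°]: +158.7°.
(The naïve average (-173.8 + +131.2)/2 = -21.3° is on the wrong side of the globe.)

158.7°E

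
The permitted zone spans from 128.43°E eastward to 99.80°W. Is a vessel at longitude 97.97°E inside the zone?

No

Band width going east from +128.43° to -99.80°: ((-99.80 − 128.43) mod 360) = 131.77°.
Offset of +97.97° east of the west edge: ((97.97 − 128.43) mod 360) = 329.54°.
329.54° > 131.77° ⇒ outside.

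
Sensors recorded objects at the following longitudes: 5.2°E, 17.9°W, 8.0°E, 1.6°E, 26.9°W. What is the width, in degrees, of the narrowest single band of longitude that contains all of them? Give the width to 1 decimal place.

Sort the longitudes: -26.9°, -17.9°, +1.6°, +5.2°, +8.0°.
Eastward gaps between consecutive values (wrapping around): 9.0°, 19.5°, 3.6°, 2.8°, 325.1°.
Largest gap = 325.1° ⇒ minimal covering band is its complement: 360° − 325.1° = 34.9°.
Band runs from -26.9° eastward to +8.0°.

34.9°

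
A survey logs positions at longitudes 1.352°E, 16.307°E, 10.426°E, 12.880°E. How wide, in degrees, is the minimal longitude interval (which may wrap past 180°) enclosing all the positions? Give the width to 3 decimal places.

Sort the longitudes: +1.352°, +10.426°, +12.880°, +16.307°.
Eastward gaps between consecutive values (wrapping around): 9.074°, 2.454°, 3.427°, 345.045°.
Largest gap = 345.045° ⇒ minimal covering band is its complement: 360° − 345.045° = 14.955°.
Band runs from +1.352° eastward to +16.307°.

14.955°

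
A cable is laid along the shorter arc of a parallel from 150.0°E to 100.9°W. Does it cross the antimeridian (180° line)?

Yes

Naïve |-100.9 − 150.0| = 250.9° > 180°, so the shorter arc goes the other way round — across 180°.
Signed shortest Δλ = ((-100.9 − 150.0 + 180) mod 360) − 180 = 109.1°.
Going east by 109.1° from +150.0° passes through 180° before reaching -100.9°.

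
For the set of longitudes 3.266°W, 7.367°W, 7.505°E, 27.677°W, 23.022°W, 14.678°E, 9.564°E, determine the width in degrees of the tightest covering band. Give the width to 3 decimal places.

Sort the longitudes: -27.677°, -23.022°, -7.367°, -3.266°, +7.505°, +9.564°, +14.678°.
Eastward gaps between consecutive values (wrapping around): 4.655°, 15.655°, 4.101°, 10.771°, 2.059°, 5.114°, 317.645°.
Largest gap = 317.645° ⇒ minimal covering band is its complement: 360° − 317.645° = 42.355°.
Band runs from -27.677° eastward to +14.678°.

42.355°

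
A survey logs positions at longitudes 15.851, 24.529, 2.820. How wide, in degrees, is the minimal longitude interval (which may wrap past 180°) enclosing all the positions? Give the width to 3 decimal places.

Sort the longitudes: +2.820°, +15.851°, +24.529°.
Eastward gaps between consecutive values (wrapping around): 13.031°, 8.678°, 338.291°.
Largest gap = 338.291° ⇒ minimal covering band is its complement: 360° − 338.291° = 21.709°.
Band runs from +2.820° eastward to +24.529°.

21.709°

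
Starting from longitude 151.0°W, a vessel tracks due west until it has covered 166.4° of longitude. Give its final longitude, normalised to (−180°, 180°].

Start at -151.0°; shift −166.4° → -317.4°.
-317.4° lies outside (−180°, 180°]; add 360° → +42.6°.

42.6°E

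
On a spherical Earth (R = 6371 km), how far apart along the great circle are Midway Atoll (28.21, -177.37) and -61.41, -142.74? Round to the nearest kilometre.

10442 km

Δλ = -142.74 − -177.37 = 34.63°.
Δφ = -61.41 − 28.21 = -89.62°.
a = sin²(Δφ/2) + cos φ₁ · cos φ₂ · sin²(Δλ/2) = 0.534038.
c = 2·atan2(√a, √(1−a)) = 1.63893 rad → d = 6371·c ≈ 10441.59 km.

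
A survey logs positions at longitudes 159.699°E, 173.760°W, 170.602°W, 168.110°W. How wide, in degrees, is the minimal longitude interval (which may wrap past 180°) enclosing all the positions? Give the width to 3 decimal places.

Sort the longitudes: -173.760°, -170.602°, -168.110°, +159.699°.
Eastward gaps between consecutive values (wrapping around): 3.158°, 2.492°, 327.809°, 26.541°.
Largest gap = 327.809° ⇒ minimal covering band is its complement: 360° − 327.809° = 32.191°.
Band runs from +159.699° eastward to -168.110°, crossing the antimeridian.

32.191°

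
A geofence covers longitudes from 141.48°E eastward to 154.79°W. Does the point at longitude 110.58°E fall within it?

Band width going east from +141.48° to -154.79°: ((-154.79 − 141.48) mod 360) = 63.73°.
Offset of +110.58° east of the west edge: ((110.58 − 141.48) mod 360) = 329.10°.
329.10° > 63.73° ⇒ outside.

No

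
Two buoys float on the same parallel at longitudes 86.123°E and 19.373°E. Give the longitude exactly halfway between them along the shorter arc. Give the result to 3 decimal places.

Signed shortest Δλ from +86.123° to +19.373° is -66.750°.
Midpoint longitude = +86.123° + (-66.750°)/2 = +86.123° − 33.375° = +52.748°.

52.748°E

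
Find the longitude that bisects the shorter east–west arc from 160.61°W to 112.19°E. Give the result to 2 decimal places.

Signed shortest Δλ from -160.61° to +112.19° is -87.20°.
Midpoint longitude = -160.61° + (-87.20°)/2 = -160.61° − 43.60° = -204.21°.
Normalise into (−180°, 180°]: +155.79°.
(The naïve average (-160.61 + +112.19)/2 = -24.21° is on the wrong side of the globe.)

155.79°E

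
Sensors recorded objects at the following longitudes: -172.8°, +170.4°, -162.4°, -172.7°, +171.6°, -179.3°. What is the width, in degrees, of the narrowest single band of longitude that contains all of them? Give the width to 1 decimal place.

27.2°

Sort the longitudes: -179.3°, -172.8°, -172.7°, -162.4°, +170.4°, +171.6°.
Eastward gaps between consecutive values (wrapping around): 6.5°, 0.1°, 10.3°, 332.8°, 1.2°, 9.1°.
Largest gap = 332.8° ⇒ minimal covering band is its complement: 360° − 332.8° = 27.2°.
Band runs from +170.4° eastward to -162.4°, crossing the antimeridian.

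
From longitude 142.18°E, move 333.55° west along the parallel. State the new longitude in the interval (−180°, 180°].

Start at +142.18°; shift −333.55° → -191.37°.
-191.37° lies outside (−180°, 180°]; add 360° → +168.63°.

168.63°E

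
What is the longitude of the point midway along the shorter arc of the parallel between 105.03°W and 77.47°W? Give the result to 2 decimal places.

91.25°W

Signed shortest Δλ from -105.03° to -77.47° is +27.56°.
Midpoint longitude = -105.03° + (+27.56°)/2 = -105.03° + 13.78° = -91.25°.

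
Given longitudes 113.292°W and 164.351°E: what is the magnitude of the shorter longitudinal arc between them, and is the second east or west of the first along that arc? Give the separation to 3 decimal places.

Raw difference: 164.351 − -113.292 = 277.643°.
Normalise into (−180°, 180°]: 277.643° − 360° = -82.357°.
Negative ⇒ the second point lies to the west; separation 82.357°.

82.357° west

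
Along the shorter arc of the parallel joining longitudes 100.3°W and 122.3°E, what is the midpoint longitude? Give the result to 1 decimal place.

Signed shortest Δλ from -100.3° to +122.3° is -137.4°.
Midpoint longitude = -100.3° + (-137.4°)/2 = -100.3° − 68.7° = -169.0°.
(The naïve average (-100.3 + +122.3)/2 = 11.0° is on the wrong side of the globe.)

169.0°W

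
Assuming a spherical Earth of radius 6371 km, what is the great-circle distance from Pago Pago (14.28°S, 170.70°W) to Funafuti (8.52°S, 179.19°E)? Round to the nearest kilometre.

1274 km

Δλ = 179.19 − -170.70 = 349.89°; wrapped into (−180°, 180°]: -10.11°.
Δφ = -8.52 − -14.28 = 5.76°.
a = sin²(Δφ/2) + cos φ₁ · cos φ₂ · sin²(Δλ/2) = 0.009965.
c = 2·atan2(√a, √(1−a)) = 0.19999 rad → d = 6371·c ≈ 1274.11 km.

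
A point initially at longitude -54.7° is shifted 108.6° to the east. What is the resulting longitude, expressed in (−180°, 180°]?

+53.9°

Start at -54.7°; shift +108.6° → +53.9°.
+53.9° already lies in (−180°, 180°].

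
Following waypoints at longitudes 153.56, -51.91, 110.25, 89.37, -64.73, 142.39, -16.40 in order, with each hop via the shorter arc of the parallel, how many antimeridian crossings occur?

2

Leg 1: +153.56° → -51.91°, shortest Δλ = 154.53° (east) — crosses 180°.
Leg 2: -51.91° → +110.25°, shortest Δλ = 162.16° (east) — does not cross 180°.
Leg 3: +110.25° → +89.37°, shortest Δλ = -20.88° (west) — does not cross 180°.
Leg 4: +89.37° → -64.73°, shortest Δλ = -154.1° (west) — does not cross 180°.
Leg 5: -64.73° → +142.39°, shortest Δλ = -152.88° (west) — crosses 180°.
Leg 6: +142.39° → -16.40°, shortest Δλ = -158.79° (west) — does not cross 180°.
Total crossings: 2.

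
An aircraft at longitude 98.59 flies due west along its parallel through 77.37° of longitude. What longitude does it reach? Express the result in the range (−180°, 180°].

+21.22°

Start at +98.59°; shift −77.37° → +21.22°.
+21.22° already lies in (−180°, 180°].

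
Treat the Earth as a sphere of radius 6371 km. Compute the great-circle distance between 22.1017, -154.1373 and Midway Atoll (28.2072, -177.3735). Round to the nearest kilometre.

Δλ = -177.3735 − -154.1373 = -23.2362°.
Δφ = 28.2072 − 22.1017 = 6.1055°.
a = sin²(Δφ/2) + cos φ₁ · cos φ₂ · sin²(Δλ/2) = 0.035950.
c = 2·atan2(√a, √(1−a)) = 0.38152 rad → d = 6371·c ≈ 2430.67 km.

2431 km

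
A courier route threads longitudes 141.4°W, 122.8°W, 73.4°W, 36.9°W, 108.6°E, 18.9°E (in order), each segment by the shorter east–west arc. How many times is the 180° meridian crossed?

Leg 1: -141.4° → -122.8°, shortest Δλ = 18.6° (east) — does not cross 180°.
Leg 2: -122.8° → -73.4°, shortest Δλ = 49.4° (east) — does not cross 180°.
Leg 3: -73.4° → -36.9°, shortest Δλ = 36.5° (east) — does not cross 180°.
Leg 4: -36.9° → +108.6°, shortest Δλ = 145.5° (east) — does not cross 180°.
Leg 5: +108.6° → +18.9°, shortest Δλ = -89.7° (west) — does not cross 180°.
Total crossings: 0.

0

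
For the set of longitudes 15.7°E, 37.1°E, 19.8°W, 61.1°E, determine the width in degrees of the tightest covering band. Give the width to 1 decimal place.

Sort the longitudes: -19.8°, +15.7°, +37.1°, +61.1°.
Eastward gaps between consecutive values (wrapping around): 35.5°, 21.4°, 24.0°, 279.1°.
Largest gap = 279.1° ⇒ minimal covering band is its complement: 360° − 279.1° = 80.9°.
Band runs from -19.8° eastward to +61.1°.

80.9°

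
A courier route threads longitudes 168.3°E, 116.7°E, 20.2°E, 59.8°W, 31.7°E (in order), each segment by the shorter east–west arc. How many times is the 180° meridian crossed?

0

Leg 1: +168.3° → +116.7°, shortest Δλ = -51.6° (west) — does not cross 180°.
Leg 2: +116.7° → +20.2°, shortest Δλ = -96.5° (west) — does not cross 180°.
Leg 3: +20.2° → -59.8°, shortest Δλ = -80.0° (west) — does not cross 180°.
Leg 4: -59.8° → +31.7°, shortest Δλ = 91.5° (east) — does not cross 180°.
Total crossings: 0.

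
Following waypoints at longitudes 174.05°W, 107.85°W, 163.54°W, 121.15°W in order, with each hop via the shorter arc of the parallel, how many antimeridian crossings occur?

Leg 1: -174.05° → -107.85°, shortest Δλ = 66.2° (east) — does not cross 180°.
Leg 2: -107.85° → -163.54°, shortest Δλ = -55.69° (west) — does not cross 180°.
Leg 3: -163.54° → -121.15°, shortest Δλ = 42.39° (east) — does not cross 180°.
Total crossings: 0.

0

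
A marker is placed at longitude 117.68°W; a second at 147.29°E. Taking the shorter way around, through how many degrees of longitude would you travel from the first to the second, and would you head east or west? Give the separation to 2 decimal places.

95.03° west

Raw difference: 147.29 − -117.68 = 264.97°.
Normalise into (−180°, 180°]: 264.97° − 360° = -95.03°.
Negative ⇒ the second point lies to the west; separation 95.03°.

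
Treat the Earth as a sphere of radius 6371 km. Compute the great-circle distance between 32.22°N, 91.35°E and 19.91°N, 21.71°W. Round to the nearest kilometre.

Δλ = -21.71 − 91.35 = -113.06°.
Δφ = 19.91 − 32.22 = -12.31°.
a = sin²(Δφ/2) + cos φ₁ · cos φ₂ · sin²(Δλ/2) = 0.565001.
c = 2·atan2(√a, √(1−a)) = 1.70117 rad → d = 6371·c ≈ 10838.13 km.

10838 km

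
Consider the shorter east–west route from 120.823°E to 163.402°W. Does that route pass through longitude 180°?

Naïve |-163.402 − 120.823| = 284.225° > 180°, so the shorter arc goes the other way round — across 180°.
Signed shortest Δλ = ((-163.402 − 120.823 + 180) mod 360) − 180 = 75.775°.
Going east by 75.775° from +120.823° passes through 180° before reaching -163.402°.

Yes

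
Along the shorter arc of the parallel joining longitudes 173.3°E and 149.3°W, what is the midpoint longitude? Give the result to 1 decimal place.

168.0°W

Signed shortest Δλ from +173.3° to -149.3° is +37.4°.
Midpoint longitude = +173.3° + (+37.4°)/2 = +173.3° + 18.7° = +192.0°.
Normalise into (−180°, 180°]: -168.0°.
(The naïve average (+173.3 + -149.3)/2 = 12.0° is on the wrong side of the globe.)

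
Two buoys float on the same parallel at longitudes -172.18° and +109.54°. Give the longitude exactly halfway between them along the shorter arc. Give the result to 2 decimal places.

Signed shortest Δλ from -172.18° to +109.54° is -78.28°.
Midpoint longitude = -172.18° + (-78.28°)/2 = -172.18° − 39.14° = -211.32°.
Normalise into (−180°, 180°]: +148.68°.
(The naïve average (-172.18 + +109.54)/2 = -31.32° is on the wrong side of the globe.)

+148.68°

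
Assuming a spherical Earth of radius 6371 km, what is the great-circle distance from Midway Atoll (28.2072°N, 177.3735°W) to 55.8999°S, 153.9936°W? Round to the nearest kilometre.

Δλ = -153.9936 − -177.3735 = 23.3799°.
Δφ = -55.8999 − 28.2072 = -84.1071°.
a = sin²(Δφ/2) + cos φ₁ · cos φ₂ · sin²(Δλ/2) = 0.468948.
c = 2·atan2(√a, √(1−a)) = 1.50865 rad → d = 6371·c ≈ 9611.63 km.

9612 km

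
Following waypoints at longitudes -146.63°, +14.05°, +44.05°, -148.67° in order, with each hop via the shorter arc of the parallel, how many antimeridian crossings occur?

Leg 1: -146.63° → +14.05°, shortest Δλ = 160.68° (east) — does not cross 180°.
Leg 2: +14.05° → +44.05°, shortest Δλ = 30.0° (east) — does not cross 180°.
Leg 3: +44.05° → -148.67°, shortest Δλ = 167.28° (east) — crosses 180°.
Total crossings: 1.

1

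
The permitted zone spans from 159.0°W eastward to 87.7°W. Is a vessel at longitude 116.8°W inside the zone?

Yes

Band width going east from -159.0° to -87.7°: ((-87.7 − -159.0) mod 360) = 71.3°.
Offset of -116.8° east of the west edge: ((-116.8 − -159.0) mod 360) = 42.2°.
42.2° ≤ 71.3° ⇒ inside.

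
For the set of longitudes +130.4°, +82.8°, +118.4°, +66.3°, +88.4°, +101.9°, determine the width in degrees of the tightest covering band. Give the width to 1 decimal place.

Sort the longitudes: +66.3°, +82.8°, +88.4°, +101.9°, +118.4°, +130.4°.
Eastward gaps between consecutive values (wrapping around): 16.5°, 5.6°, 13.5°, 16.5°, 12.0°, 295.9°.
Largest gap = 295.9° ⇒ minimal covering band is its complement: 360° − 295.9° = 64.1°.
Band runs from +66.3° eastward to +130.4°.

64.1°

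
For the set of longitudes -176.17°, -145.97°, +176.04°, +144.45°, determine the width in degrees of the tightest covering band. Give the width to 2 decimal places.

69.58°

Sort the longitudes: -176.17°, -145.97°, +144.45°, +176.04°.
Eastward gaps between consecutive values (wrapping around): 30.20°, 290.42°, 31.59°, 7.79°.
Largest gap = 290.42° ⇒ minimal covering band is its complement: 360° − 290.42° = 69.58°.
Band runs from +144.45° eastward to -145.97°, crossing the antimeridian.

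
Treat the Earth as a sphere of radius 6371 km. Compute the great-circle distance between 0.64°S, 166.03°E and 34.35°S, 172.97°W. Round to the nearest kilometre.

4338 km

Δλ = -172.97 − 166.03 = -339.00°; wrapped into (−180°, 180°]: 21.00°.
Δφ = -34.35 − -0.64 = -33.71°.
a = sin²(Δφ/2) + cos φ₁ · cos φ₂ · sin²(Δλ/2) = 0.111488.
c = 2·atan2(√a, √(1−a)) = 0.68087 rad → d = 6371·c ≈ 4337.83 km.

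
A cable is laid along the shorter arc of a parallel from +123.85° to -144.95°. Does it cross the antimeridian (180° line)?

Naïve |-144.95 − 123.85| = 268.8° > 180°, so the shorter arc goes the other way round — across 180°.
Signed shortest Δλ = ((-144.95 − 123.85 + 180) mod 360) − 180 = 91.2°.
Going east by 91.2° from +123.85° passes through 180° before reaching -144.95°.

Yes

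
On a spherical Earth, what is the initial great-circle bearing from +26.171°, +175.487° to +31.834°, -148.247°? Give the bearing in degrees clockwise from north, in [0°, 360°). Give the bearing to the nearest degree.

Δλ = -148.247 − 175.487 = -323.734°; wrapped into (−180°, 180°]: 36.266°.
θ = atan2( sin Δλ · cos φ₂ , cos φ₁ · sin φ₂ − sin φ₁ · cos φ₂ · cos Δλ )
  = atan2(0.50256, 0.17127) = 71.181° → normalised to [0°, 360°): 71.181°.

71°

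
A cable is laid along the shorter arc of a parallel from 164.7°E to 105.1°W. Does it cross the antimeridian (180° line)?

Naïve |-105.1 − 164.7| = 269.8° > 180°, so the shorter arc goes the other way round — across 180°.
Signed shortest Δλ = ((-105.1 − 164.7 + 180) mod 360) − 180 = 90.2°.
Going east by 90.2° from +164.7° passes through 180° before reaching -105.1°.

Yes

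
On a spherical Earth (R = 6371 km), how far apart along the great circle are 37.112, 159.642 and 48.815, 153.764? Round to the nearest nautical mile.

748 nmi

Δλ = 153.764 − 159.642 = -5.878°.
Δφ = 48.815 − 37.112 = 11.703°.
a = sin²(Δφ/2) + cos φ₁ · cos φ₂ · sin²(Δλ/2) = 0.011774.
c = 2·atan2(√a, √(1−a)) = 0.21745 rad → d = 6371·c ≈ 1385.36 km ≈ 748.03 nmi.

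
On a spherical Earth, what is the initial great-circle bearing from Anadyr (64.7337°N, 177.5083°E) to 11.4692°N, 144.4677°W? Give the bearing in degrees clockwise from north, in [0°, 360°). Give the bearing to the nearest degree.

135°

Δλ = -144.4677 − 177.5083 = -321.9760°; wrapped into (−180°, 180°]: 38.0240°.
θ = atan2( sin Δλ · cos φ₂ , cos φ₁ · sin φ₂ − sin φ₁ · cos φ₂ · cos Δλ )
  = atan2(0.60369, -0.61330) = 135.452° → normalised to [0°, 360°): 135.452°.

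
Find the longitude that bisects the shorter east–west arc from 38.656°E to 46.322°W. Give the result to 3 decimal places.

3.833°W

Signed shortest Δλ from +38.656° to -46.322° is -84.978°.
Midpoint longitude = +38.656° + (-84.978°)/2 = +38.656° − 42.489° = -3.833°.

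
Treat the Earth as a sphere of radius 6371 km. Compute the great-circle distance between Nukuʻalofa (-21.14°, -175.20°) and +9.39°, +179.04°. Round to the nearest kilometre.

3453 km

Δλ = 179.04 − -175.20 = 354.24°; wrapped into (−180°, 180°]: -5.76°.
Δφ = 9.39 − -21.14 = 30.53°.
a = sin²(Δφ/2) + cos φ₁ · cos φ₂ · sin²(Δλ/2) = 0.071641.
c = 2·atan2(√a, √(1−a)) = 0.54193 rad → d = 6371·c ≈ 3452.61 km.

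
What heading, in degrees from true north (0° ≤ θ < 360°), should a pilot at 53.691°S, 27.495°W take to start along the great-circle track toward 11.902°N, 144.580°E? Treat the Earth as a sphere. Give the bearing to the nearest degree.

168°

Δλ = 144.580 − -27.495 = 172.075°.
θ = atan2( sin Δλ · cos φ₂ , cos φ₁ · sin φ₂ − sin φ₁ · cos φ₂ · cos Δλ )
  = atan2(0.13491, -0.65886) = 168.428° → normalised to [0°, 360°): 168.428°.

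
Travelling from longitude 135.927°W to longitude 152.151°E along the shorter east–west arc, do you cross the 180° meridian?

Yes

Naïve |152.151 − -135.927| = 288.078° > 180°, so the shorter arc goes the other way round — across 180°.
Signed shortest Δλ = ((152.151 − -135.927 + 180) mod 360) − 180 = -71.922°.
Going west by 71.922° from -135.927° passes through 180° before reaching +152.151°.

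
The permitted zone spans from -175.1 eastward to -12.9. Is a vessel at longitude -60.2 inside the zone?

Yes

Band width going east from -175.1° to -12.9°: ((-12.9 − -175.1) mod 360) = 162.2°.
Offset of -60.2° east of the west edge: ((-60.2 − -175.1) mod 360) = 114.9°.
114.9° ≤ 162.2° ⇒ inside.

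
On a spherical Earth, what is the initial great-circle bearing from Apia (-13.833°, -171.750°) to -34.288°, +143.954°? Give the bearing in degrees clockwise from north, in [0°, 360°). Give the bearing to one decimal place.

Δλ = 143.954 − -171.750 = 315.704°; wrapped into (−180°, 180°]: -44.296°.
θ = atan2( sin Δλ · cos φ₂ , cos φ₁ · sin φ₂ − sin φ₁ · cos φ₂ · cos Δλ )
  = atan2(-0.57700, -0.40562) = -125.107° → normalised to [0°, 360°): 234.893°.

234.9°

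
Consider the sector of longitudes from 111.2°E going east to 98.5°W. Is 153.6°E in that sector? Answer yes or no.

Yes

Band width going east from +111.2° to -98.5°: ((-98.5 − 111.2) mod 360) = 150.3°.
Offset of +153.6° east of the west edge: ((153.6 − 111.2) mod 360) = 42.4°.
42.4° ≤ 150.3° ⇒ inside.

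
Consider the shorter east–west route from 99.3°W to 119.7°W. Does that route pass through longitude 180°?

No

Signed shortest Δλ = ((-119.7 − -99.3 + 180) mod 360) − 180 = -20.4°.
Going west by 20.4° from -99.3° reaches -119.7° without touching 180°.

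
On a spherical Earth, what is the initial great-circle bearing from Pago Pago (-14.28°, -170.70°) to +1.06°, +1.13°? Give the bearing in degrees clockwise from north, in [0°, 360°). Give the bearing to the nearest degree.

Δλ = 1.13 − -170.70 = 171.83°.
θ = atan2( sin Δλ · cos φ₂ , cos φ₁ · sin φ₂ − sin φ₁ · cos φ₂ · cos Δλ )
  = atan2(0.14209, -0.22619) = 147.864° → normalised to [0°, 360°): 147.864°.

148°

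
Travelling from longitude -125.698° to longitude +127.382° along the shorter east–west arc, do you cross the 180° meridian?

Naïve |127.382 − -125.698| = 253.08° > 180°, so the shorter arc goes the other way round — across 180°.
Signed shortest Δλ = ((127.382 − -125.698 + 180) mod 360) − 180 = -106.92°.
Going west by 106.92° from -125.698° passes through 180° before reaching +127.382°.

Yes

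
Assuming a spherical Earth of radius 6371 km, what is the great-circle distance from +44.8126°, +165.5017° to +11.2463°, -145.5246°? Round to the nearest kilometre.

Δλ = -145.5246 − 165.5017 = -311.0263°; wrapped into (−180°, 180°]: 48.9737°.
Δφ = 11.2463 − 44.8126 = -33.5663°.
a = sin²(Δφ/2) + cos φ₁ · cos φ₂ · sin²(Δλ/2) = 0.202912.
c = 2·atan2(√a, √(1−a)) = 0.93456 rad → d = 6371·c ≈ 5954.06 km.

5954 km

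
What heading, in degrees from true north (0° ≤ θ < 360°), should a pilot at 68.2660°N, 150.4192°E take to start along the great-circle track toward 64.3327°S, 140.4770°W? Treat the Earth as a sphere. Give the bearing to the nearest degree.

Δλ = -140.4770 − 150.4192 = -290.8962°; wrapped into (−180°, 180°]: 69.1038°.
θ = atan2( sin Δλ · cos φ₂ , cos φ₁ · sin φ₂ − sin φ₁ · cos φ₂ · cos Δλ )
  = atan2(0.40466, -0.47727) = 139.707° → normalised to [0°, 360°): 139.707°.

140°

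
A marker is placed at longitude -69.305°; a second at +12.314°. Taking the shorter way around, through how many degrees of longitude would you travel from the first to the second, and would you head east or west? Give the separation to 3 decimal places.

81.619° east

Raw difference: 12.314 − -69.305 = 81.619°.
Normalise into (−180°, 180°]: 81.619° stays 81.619°.
Positive ⇒ the second point lies to the east; separation 81.619°.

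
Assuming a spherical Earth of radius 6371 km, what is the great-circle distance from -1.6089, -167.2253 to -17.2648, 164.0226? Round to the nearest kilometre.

Δλ = 164.0226 − -167.2253 = 331.2479°; wrapped into (−180°, 180°]: -28.7521°.
Δφ = -17.2648 − -1.6089 = -15.6559°.
a = sin²(Δφ/2) + cos φ₁ · cos φ₂ · sin²(Δλ/2) = 0.077395.
c = 2·atan2(√a, √(1−a)) = 0.56384 rad → d = 6371·c ≈ 3592.21 km.

3592 km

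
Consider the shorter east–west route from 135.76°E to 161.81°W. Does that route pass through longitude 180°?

Yes

Naïve |-161.81 − 135.76| = 297.57° > 180°, so the shorter arc goes the other way round — across 180°.
Signed shortest Δλ = ((-161.81 − 135.76 + 180) mod 360) − 180 = 62.43°.
Going east by 62.43° from +135.76° passes through 180° before reaching -161.81°.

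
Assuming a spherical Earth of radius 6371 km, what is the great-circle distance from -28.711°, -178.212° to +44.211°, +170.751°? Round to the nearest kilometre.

8186 km

Δλ = 170.751 − -178.212 = 348.963°; wrapped into (−180°, 180°]: -11.037°.
Δφ = 44.211 − -28.711 = 72.922°.
a = sin²(Δφ/2) + cos φ₁ · cos φ₂ · sin²(Δλ/2) = 0.358977.
c = 2·atan2(√a, √(1−a)) = 1.28487 rad → d = 6371·c ≈ 8185.91 km.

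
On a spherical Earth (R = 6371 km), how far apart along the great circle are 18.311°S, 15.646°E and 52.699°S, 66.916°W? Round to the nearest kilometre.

Δλ = -66.916 − 15.646 = -82.562°.
Δφ = -52.699 − -18.311 = -34.388°.
a = sin²(Δφ/2) + cos φ₁ · cos φ₂ · sin²(Δλ/2) = 0.337804.
c = 2·atan2(√a, √(1−a)) = 1.24043 rad → d = 6371·c ≈ 7902.77 km.

7903 km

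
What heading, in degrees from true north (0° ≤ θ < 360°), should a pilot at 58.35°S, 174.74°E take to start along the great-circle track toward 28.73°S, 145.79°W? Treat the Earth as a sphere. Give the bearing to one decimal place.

Δλ = -145.79 − 174.74 = -320.53°; wrapped into (−180°, 180°]: 39.47°.
θ = atan2( sin Δλ · cos φ₂ , cos φ₁ · sin φ₂ − sin φ₁ · cos φ₂ · cos Δλ )
  = atan2(0.55742, 0.32402) = 59.831° → normalised to [0°, 360°): 59.831°.

59.8°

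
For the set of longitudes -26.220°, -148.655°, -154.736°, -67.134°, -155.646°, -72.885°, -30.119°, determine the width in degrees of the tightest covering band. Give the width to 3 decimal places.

Sort the longitudes: -155.646°, -154.736°, -148.655°, -72.885°, -67.134°, -30.119°, -26.220°.
Eastward gaps between consecutive values (wrapping around): 0.910°, 6.081°, 75.770°, 5.751°, 37.015°, 3.899°, 230.574°.
Largest gap = 230.574° ⇒ minimal covering band is its complement: 360° − 230.574° = 129.426°.
Band runs from -155.646° eastward to -26.220°.

129.426°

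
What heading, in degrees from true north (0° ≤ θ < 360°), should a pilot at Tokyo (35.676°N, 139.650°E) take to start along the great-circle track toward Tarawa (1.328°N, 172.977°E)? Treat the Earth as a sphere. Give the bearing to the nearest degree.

130°

Δλ = 172.977 − 139.650 = 33.327°.
θ = atan2( sin Δλ · cos φ₂ , cos φ₁ · sin φ₂ − sin φ₁ · cos φ₂ · cos Δλ )
  = atan2(0.54927, -0.46834) = 130.453° → normalised to [0°, 360°): 130.453°.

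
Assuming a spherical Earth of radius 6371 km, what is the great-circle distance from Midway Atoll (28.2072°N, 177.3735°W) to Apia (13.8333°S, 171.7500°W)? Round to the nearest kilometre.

Δλ = -171.7500 − -177.3735 = 5.6235°.
Δφ = -13.8333 − 28.2072 = -42.0405°.
a = sin²(Δφ/2) + cos φ₁ · cos φ₂ · sin²(Δλ/2) = 0.130723.
c = 2·atan2(√a, √(1−a)) = 0.73987 rad → d = 6371·c ≈ 4713.74 km.

4714 km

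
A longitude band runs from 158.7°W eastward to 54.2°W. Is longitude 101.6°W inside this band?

Band width going east from -158.7° to -54.2°: ((-54.2 − -158.7) mod 360) = 104.5°.
Offset of -101.6° east of the west edge: ((-101.6 − -158.7) mod 360) = 57.1°.
57.1° ≤ 104.5° ⇒ inside.

Yes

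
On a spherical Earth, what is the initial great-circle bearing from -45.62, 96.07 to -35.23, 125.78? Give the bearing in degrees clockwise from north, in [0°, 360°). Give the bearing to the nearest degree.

Δλ = 125.78 − 96.07 = 29.71°.
θ = atan2( sin Δλ · cos φ₂ , cos φ₁ · sin φ₂ − sin φ₁ · cos φ₂ · cos Δλ )
  = atan2(0.40484, 0.10360) = 75.645° → normalised to [0°, 360°): 75.645°.

76°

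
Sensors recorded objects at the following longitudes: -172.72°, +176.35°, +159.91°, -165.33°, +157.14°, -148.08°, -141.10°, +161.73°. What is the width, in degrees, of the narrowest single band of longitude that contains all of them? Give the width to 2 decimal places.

Sort the longitudes: -172.72°, -165.33°, -148.08°, -141.10°, +157.14°, +159.91°, +161.73°, +176.35°.
Eastward gaps between consecutive values (wrapping around): 7.39°, 17.25°, 6.98°, 298.24°, 2.77°, 1.82°, 14.62°, 10.93°.
Largest gap = 298.24° ⇒ minimal covering band is its complement: 360° − 298.24° = 61.76°.
Band runs from +157.14° eastward to -141.10°, crossing the antimeridian.

61.76°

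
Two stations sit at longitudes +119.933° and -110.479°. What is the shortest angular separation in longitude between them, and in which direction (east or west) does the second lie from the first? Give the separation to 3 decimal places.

129.588° east

Raw difference: -110.479 − 119.933 = -230.412°.
Normalise into (−180°, 180°]: -230.412° + 360° = 129.588°.
Positive ⇒ the second point lies to the east; separation 129.588°.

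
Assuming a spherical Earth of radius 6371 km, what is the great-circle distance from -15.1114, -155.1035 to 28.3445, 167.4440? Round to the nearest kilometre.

6292 km

Δλ = 167.4440 − -155.1035 = 322.5475°; wrapped into (−180°, 180°]: -37.4525°.
Δφ = 28.3445 − -15.1114 = 43.4559°.
a = sin²(Δφ/2) + cos φ₁ · cos φ₂ · sin²(Δλ/2) = 0.224625.
c = 2·atan2(√a, √(1−a)) = 0.98753 rad → d = 6371·c ≈ 6291.58 km.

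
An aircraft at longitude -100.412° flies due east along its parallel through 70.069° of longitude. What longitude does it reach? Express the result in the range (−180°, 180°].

Start at -100.412°; shift +70.069° → -30.343°.
-30.343° already lies in (−180°, 180°].

-30.343°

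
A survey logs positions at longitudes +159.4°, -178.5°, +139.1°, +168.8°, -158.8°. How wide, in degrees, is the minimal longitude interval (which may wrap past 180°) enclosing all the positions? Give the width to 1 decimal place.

Sort the longitudes: -178.5°, -158.8°, +139.1°, +159.4°, +168.8°.
Eastward gaps between consecutive values (wrapping around): 19.7°, 297.9°, 20.3°, 9.4°, 12.7°.
Largest gap = 297.9° ⇒ minimal covering band is its complement: 360° − 297.9° = 62.1°.
Band runs from +139.1° eastward to -158.8°, crossing the antimeridian.

62.1°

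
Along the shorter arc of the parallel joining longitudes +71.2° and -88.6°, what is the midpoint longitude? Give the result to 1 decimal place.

Signed shortest Δλ from +71.2° to -88.6° is -159.8°.
Midpoint longitude = +71.2° + (-159.8°)/2 = +71.2° − 79.9° = -8.7°.

-8.7°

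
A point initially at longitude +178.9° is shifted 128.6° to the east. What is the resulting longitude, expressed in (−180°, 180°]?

-52.5°

Start at +178.9°; shift +128.6° → +307.5°.
+307.5° lies outside (−180°, 180°]; subtract 360° → -52.5°.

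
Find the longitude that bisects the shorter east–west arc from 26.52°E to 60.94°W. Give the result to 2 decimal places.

Signed shortest Δλ from +26.52° to -60.94° is -87.46°.
Midpoint longitude = +26.52° + (-87.46°)/2 = +26.52° − 43.73° = -17.21°.

17.21°W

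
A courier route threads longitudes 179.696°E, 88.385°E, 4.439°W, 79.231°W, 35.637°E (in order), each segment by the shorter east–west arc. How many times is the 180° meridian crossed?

Leg 1: +179.696° → +88.385°, shortest Δλ = -91.311° (west) — does not cross 180°.
Leg 2: +88.385° → -4.439°, shortest Δλ = -92.824° (west) — does not cross 180°.
Leg 3: -4.439° → -79.231°, shortest Δλ = -74.792° (west) — does not cross 180°.
Leg 4: -79.231° → +35.637°, shortest Δλ = 114.868° (east) — does not cross 180°.
Total crossings: 0.

0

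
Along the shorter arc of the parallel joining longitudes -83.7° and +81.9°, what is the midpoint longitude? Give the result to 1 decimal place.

-0.9°

Signed shortest Δλ from -83.7° to +81.9° is +165.6°.
Midpoint longitude = -83.7° + (+165.6°)/2 = -83.7° + 82.8° = -0.9°.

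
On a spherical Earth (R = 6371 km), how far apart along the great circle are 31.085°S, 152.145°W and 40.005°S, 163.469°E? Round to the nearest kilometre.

4092 km

Δλ = 163.469 − -152.145 = 315.614°; wrapped into (−180°, 180°]: -44.386°.
Δφ = -40.005 − -31.085 = -8.920°.
a = sin²(Δφ/2) + cos φ₁ · cos φ₂ · sin²(Δλ/2) = 0.099643.
c = 2·atan2(√a, √(1−a)) = 0.64231 rad → d = 6371·c ≈ 4092.16 km.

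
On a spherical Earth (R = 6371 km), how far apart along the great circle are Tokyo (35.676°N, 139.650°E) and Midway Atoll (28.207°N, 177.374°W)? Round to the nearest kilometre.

Δλ = -177.374 − 139.650 = -317.024°; wrapped into (−180°, 180°]: 42.976°.
Δφ = 28.207 − 35.676 = -7.469°.
a = sin²(Δφ/2) + cos φ₁ · cos φ₂ · sin²(Δλ/2) = 0.100297.
c = 2·atan2(√a, √(1−a)) = 0.64449 rad → d = 6371·c ≈ 4106.04 km.

4106 km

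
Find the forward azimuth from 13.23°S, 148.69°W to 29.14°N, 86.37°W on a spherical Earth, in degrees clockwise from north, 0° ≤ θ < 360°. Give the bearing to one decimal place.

53.8°

Δλ = -86.37 − -148.69 = 62.32°.
θ = atan2( sin Δλ · cos φ₂ , cos φ₁ · sin φ₂ − sin φ₁ · cos φ₂ · cos Δλ )
  = atan2(0.77347, 0.56688) = 53.762° → normalised to [0°, 360°): 53.762°.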